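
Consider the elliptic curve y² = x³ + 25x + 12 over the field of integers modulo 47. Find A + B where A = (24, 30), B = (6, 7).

(24, 30) + (6, 7). λ = (7 - 30)/(6 - 24) ≡ 24/29 mod 47. 29⁻¹ ≡ 13 (mod 47), so λ ≡ 30.
  x = λ² - 24 - 6 = 900 - 30 ≡ 24; y = λ·(24 - 24) - 30 ≡ 17. → (24, 17)

(24, 17)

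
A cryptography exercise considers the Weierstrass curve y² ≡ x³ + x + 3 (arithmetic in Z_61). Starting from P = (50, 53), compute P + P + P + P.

(45, 51)

Double-and-add on 4 = (100)₂. Start with P = (50, 53) for the leading 1-bit.
double: tangent at (50, 53): λ = (3·50² + 1)/(2·53) ≡ 59/45. 45⁻¹ ≡ 19 (mod 61), so λ ≡ 59·19 ≡ 23.
  x = λ² - 50 - 50 = 529 - 100 ≡ 2; y = λ·(50 - 2) - 53 ≡ 14. → (2, 14)
double: tangent at (2, 14): λ = (3·2² + 1)/(2·14) ≡ 13/28. 28⁻¹ ≡ 24 (mod 61), so λ ≡ 13·24 ≡ 7.
  x = λ² - 2 - 2 = 49 - 4 ≡ 45; y = λ·(2 - 45) - 14 ≡ 51. → (45, 51)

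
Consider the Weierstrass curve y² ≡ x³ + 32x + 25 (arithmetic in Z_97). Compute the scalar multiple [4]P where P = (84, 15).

Double-and-add on 4 = (100)₂. Start with P = (84, 15) for the leading 1-bit.
double: tangent at (84, 15): λ = (3·84² + 32)/(2·15) ≡ 54/30. 30⁻¹ ≡ 55 (mod 97) since 30·55 = 1650 ≡ 1, so λ ≡ 54·55 ≡ 60.
  x = λ² - 84 - 84 = 3600 - 168 ≡ 37; y = λ·(84 - 37) - 15 ≡ 89. → (37, 89)
double: tangent at (37, 89): λ = (3·37² + 32)/(2·89) ≡ 65/81. 81⁻¹ ≡ 6 (mod 97) since 81·6 = 486 ≡ 1, so λ ≡ 65·6 ≡ 2.
  x = λ² - 37 - 37 = 4 - 74 ≡ 27; y = λ·(37 - 27) - 89 ≡ 28. → (27, 28)

(27, 28)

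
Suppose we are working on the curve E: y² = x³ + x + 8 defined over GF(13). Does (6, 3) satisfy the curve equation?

yes

y² = 3² ≡ 9; x³ + 1x + 8 = 230 ≡ 9 (mod 13). 9 = 9.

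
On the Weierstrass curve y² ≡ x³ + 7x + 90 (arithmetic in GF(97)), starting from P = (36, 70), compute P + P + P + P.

Repeated addition: build up to 4P.
2P: tangent at (36, 70): λ = (3·36² + 7)/(2·70) ≡ 15/43. 43⁻¹ ≡ 88 (mod 97), so λ ≡ 15·88 ≡ 59.
  x = λ² - 36 - 36 = 3481 - 72 ≡ 14; y = λ·(36 - 14) - 70 ≡ 64. → (14, 64)
3P: (14, 64) + (36, 70). λ = (70 - 64)/(36 - 14) ≡ 6/22 mod 97. 22⁻¹ ≡ 75 (mod 97), so λ ≡ 62.
  x = λ² - 14 - 36 = 3844 - 50 ≡ 11; y = λ·(14 - 11) - 64 ≡ 25. → (11, 25)
4P: (11, 25) + (36, 70). λ = (70 - 25)/(36 - 11) ≡ 45/25 mod 97. 25⁻¹ ≡ 66 (mod 97), so λ ≡ 60.
  x = λ² - 11 - 36 = 3600 - 47 ≡ 61; y = λ·(11 - 61) - 25 ≡ 79. → (61, 79)

(61, 79)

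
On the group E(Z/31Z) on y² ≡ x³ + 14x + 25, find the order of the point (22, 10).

2P: tangent at (22, 10): λ = (3·22² + 14)/(2·10) ≡ 9/20. 20⁻¹ ≡ 14 (mod 31), so λ ≡ 9·14 ≡ 2.
  x = λ² - 22 - 22 = 4 - 44 ≡ 22; y = λ·(22 - 22) - 10 ≡ 21. → (22, 21)
3P: (22, 21) + (22, 10): same x and y₁ ≡ -y₂, so the sum is O.
3P = O, so the order is 3.

3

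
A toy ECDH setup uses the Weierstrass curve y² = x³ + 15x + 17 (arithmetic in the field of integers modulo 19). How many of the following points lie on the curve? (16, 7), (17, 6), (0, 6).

2

(16, 7): 7² ≡ 11, rhs ≡ 2 → off.
(17, 6): 6² ≡ 17, rhs ≡ 17 → on.
(0, 6): 6² ≡ 17, rhs ≡ 17 → on.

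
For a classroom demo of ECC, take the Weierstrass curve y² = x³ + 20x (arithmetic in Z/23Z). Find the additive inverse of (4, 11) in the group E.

-(4, 11) = (4, -11 mod 23) = (4, 12).

(4, 12)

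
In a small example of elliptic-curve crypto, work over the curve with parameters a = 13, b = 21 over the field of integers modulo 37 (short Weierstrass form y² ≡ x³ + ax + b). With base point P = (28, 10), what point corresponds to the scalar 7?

Repeated addition: build up to 7P.
2P: tangent at (28, 10): λ = (3·28² + 13)/(2·10) ≡ 34/20. 20⁻¹ ≡ 13 (mod 37), so λ ≡ 34·13 ≡ 35.
  x = λ² - 28 - 28 = 1225 - 56 ≡ 22; y = λ·(28 - 22) - 10 ≡ 15. → (22, 15)
3P: (22, 15) + (28, 10). λ = (10 - 15)/(28 - 22) ≡ 32/6 mod 37. 6⁻¹ ≡ 31 (mod 37), so λ ≡ 30.
  x = λ² - 22 - 28 = 900 - 50 ≡ 36; y = λ·(22 - 36) - 15 ≡ 9. → (36, 9)
4P: (36, 9) + (28, 10). λ = (10 - 9)/(28 - 36) ≡ 1/29 mod 37. 29⁻¹ ≡ 23 (mod 37) since 29·23 = 667 ≡ 1, so λ ≡ 23.
  x = λ² - 36 - 28 = 529 - 64 ≡ 21; y = λ·(36 - 21) - 9 ≡ 3. → (21, 3)
5P: (21, 3) + (28, 10). λ = (10 - 3)/(28 - 21) ≡ 7/7 mod 37. 7⁻¹ ≡ 16 (mod 37), so λ ≡ 1.
  x = λ² - 21 - 28 = 1 - 49 ≡ 26; y = λ·(21 - 26) - 3 ≡ 29. → (26, 29)
6P: (26, 29) + (28, 10). λ = (10 - 29)/(28 - 26) ≡ 18/2 mod 37. 2⁻¹ ≡ 19 (mod 37), so λ ≡ 9.
  x = λ² - 26 - 28 = 81 - 54 ≡ 27; y = λ·(26 - 27) - 29 ≡ 36. → (27, 36)
7P: (27, 36) + (28, 10). λ = (10 - 36)/(28 - 27) ≡ 11/1 mod 37. 1⁻¹ ≡ 1 (mod 37), so λ ≡ 11.
  x = λ² - 27 - 28 = 121 - 55 ≡ 29; y = λ·(27 - 29) - 36 ≡ 16. → (29, 16)

(29, 16)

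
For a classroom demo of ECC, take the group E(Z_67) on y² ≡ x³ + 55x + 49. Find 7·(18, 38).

(19, 39)

Write P = (18, 38).
Double-and-add on 7 = (111)₂. Start with P = (18, 38) for the leading 1-bit.
double: tangent at (18, 38): λ = (3·18² + 55)/(2·38) ≡ 22/9. 9⁻¹ ≡ 15 (mod 67) since 9·15 = 135 ≡ 1, so λ ≡ 22·15 ≡ 62.
  x = λ² - 18 - 18 = 3844 - 36 ≡ 56; y = λ·(18 - 56) - 38 ≡ 18. → (56, 18)
add P: (56, 18) + (18, 38). λ = (38 - 18)/(18 - 56) ≡ 20/29 mod 67. 29⁻¹ ≡ 37 (mod 67), so λ ≡ 3.
  x = λ² - 56 - 18 = 9 - 74 ≡ 2; y = λ·(56 - 2) - 18 ≡ 10. → (2, 10)
double: tangent at (2, 10): λ = (3·2² + 55)/(2·10) ≡ 0/20. 20⁻¹ ≡ 57 (mod 67), so λ ≡ 0·57 ≡ 0.
  x = λ² - 2 - 2 = 0 - 4 ≡ 63; y = λ·(2 - 63) - 10 ≡ 57. → (63, 57)
add P: (63, 57) + (18, 38). λ = (38 - 57)/(18 - 63) ≡ 48/22 mod 67. 22⁻¹ ≡ 64 (mod 67), so λ ≡ 57.
  x = λ² - 63 - 18 = 3249 - 81 ≡ 19; y = λ·(63 - 19) - 57 ≡ 39. → (19, 39)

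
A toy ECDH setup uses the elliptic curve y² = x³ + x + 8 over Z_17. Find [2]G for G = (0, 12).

(8, 16)

tangent at (0, 12): λ = (3·0² + 1)/(2·12) ≡ 1/7. 7⁻¹ ≡ 5 (mod 17), so λ ≡ 1·5 ≡ 5.
  x = λ² - 0 - 0 = 25 - 0 ≡ 8; y = λ·(0 - 8) - 12 ≡ 16. → (8, 16)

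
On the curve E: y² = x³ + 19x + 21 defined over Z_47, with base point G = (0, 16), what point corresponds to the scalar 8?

Double-and-add on 8 = (1000)₂. Start with G = (0, 16) for the leading 1-bit.
double: tangent at (0, 16): λ = (3·0² + 19)/(2·16) ≡ 19/32. 32⁻¹ ≡ 25 (mod 47), so λ ≡ 19·25 ≡ 5.
  x = λ² - 0 - 0 = 25 - 0 ≡ 25; y = λ·(0 - 25) - 16 ≡ 0. → (25, 0)
double: (25, 0) + (25, 0): same x and y₁ ≡ -y₂, so the sum is 𝒪.
double: 𝒪 + 𝒪 = 𝒪 (identity).

O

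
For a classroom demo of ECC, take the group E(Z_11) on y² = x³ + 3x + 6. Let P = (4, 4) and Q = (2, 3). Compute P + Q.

(4, 4) + (2, 3). λ = (3 - 4)/(2 - 4) ≡ 10/9 mod 11. 9⁻¹ ≡ 5 (mod 11) since 9·5 = 45 ≡ 1, so λ ≡ 6.
  x = λ² - 4 - 2 = 36 - 6 ≡ 8; y = λ·(4 - 8) - 4 ≡ 5. → (8, 5)

(8, 5)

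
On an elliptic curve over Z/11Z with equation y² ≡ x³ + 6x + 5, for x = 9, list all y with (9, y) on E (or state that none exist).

x³ + 6x + 5 = 788 ≡ 7 (mod 11).
7 is a non-residue mod 11; no y exists.

none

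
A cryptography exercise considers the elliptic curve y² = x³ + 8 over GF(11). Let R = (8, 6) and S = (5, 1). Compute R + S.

(8, 6) + (5, 1). λ = (1 - 6)/(5 - 8) ≡ 6/8 mod 11. 8⁻¹ ≡ 7 (mod 11) since 8·7 = 56 ≡ 1, so λ ≡ 9.
  x = λ² - 8 - 5 = 81 - 13 ≡ 2; y = λ·(8 - 2) - 6 ≡ 4. → (2, 4)

(2, 4)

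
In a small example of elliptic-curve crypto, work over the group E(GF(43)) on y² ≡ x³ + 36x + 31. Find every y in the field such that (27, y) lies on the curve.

none

x³ + 36x + 31 = 20686 ≡ 3 (mod 43).
3 is a non-residue mod 43; no y exists.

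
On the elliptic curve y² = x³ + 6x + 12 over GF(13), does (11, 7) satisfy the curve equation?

no

y² = 7² ≡ 10; x³ + 6x + 12 = 1409 ≡ 5 (mod 13). 10 ≠ 5.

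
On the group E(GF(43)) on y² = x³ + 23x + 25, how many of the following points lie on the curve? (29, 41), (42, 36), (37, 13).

(29, 41): 41² ≡ 4, rhs ≡ 12 → off.
(42, 36): 36² ≡ 6, rhs ≡ 1 → off.
(37, 13): 13² ≡ 40, rhs ≡ 15 → off.

0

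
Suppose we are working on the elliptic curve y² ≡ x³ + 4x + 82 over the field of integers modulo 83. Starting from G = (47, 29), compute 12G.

Double-and-add on 12 = (1100)₂. Start with G = (47, 29) for the leading 1-bit.
double: tangent at (47, 29): λ = (3·47² + 4)/(2·29) ≡ 74/58. 58⁻¹ ≡ 73 (mod 83), so λ ≡ 74·73 ≡ 7.
  x = λ² - 47 - 47 = 49 - 94 ≡ 38; y = λ·(47 - 38) - 29 ≡ 34. → (38, 34)
add G: (38, 34) + (47, 29). λ = (29 - 34)/(47 - 38) ≡ 78/9 mod 83. 9⁻¹ ≡ 37 (mod 83) since 9·37 = 333 ≡ 1, so λ ≡ 64.
  x = λ² - 38 - 47 = 4096 - 85 ≡ 27; y = λ·(38 - 27) - 34 ≡ 6. → (27, 6)
double: tangent at (27, 6): λ = (3·27² + 4)/(2·6) ≡ 33/12. 12⁻¹ ≡ 7 (mod 83), so λ ≡ 33·7 ≡ 65.
  x = λ² - 27 - 27 = 4225 - 54 ≡ 21; y = λ·(27 - 21) - 6 ≡ 52. → (21, 52)
double: tangent at (21, 52): λ = (3·21² + 4)/(2·52) ≡ 82/21. 21⁻¹ ≡ 4 (mod 83) since 21·4 = 84 ≡ 1, so λ ≡ 82·4 ≡ 79.
  x = λ² - 21 - 21 = 6241 - 42 ≡ 57; y = λ·(21 - 57) - 52 ≡ 9. → (57, 9)

(57, 9)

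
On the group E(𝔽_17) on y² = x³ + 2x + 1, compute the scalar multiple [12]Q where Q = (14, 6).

Repeated addition: build up to 12Q.
2Q: tangent at (14, 6): λ = (3·14² + 2)/(2·6) ≡ 12/12. 12⁻¹ ≡ 10 (mod 17), so λ ≡ 12·10 ≡ 1.
  x = λ² - 14 - 14 = 1 - 28 ≡ 7; y = λ·(14 - 7) - 6 ≡ 1. → (7, 1)
3Q: (7, 1) + (14, 6). λ = (6 - 1)/(14 - 7) ≡ 5/7 mod 17. 7⁻¹ ≡ 5 (mod 17), so λ ≡ 8.
  x = λ² - 7 - 14 = 64 - 21 ≡ 9; y = λ·(7 - 9) - 1 ≡ 0. → (9, 0)
4Q: (9, 0) + (14, 6). λ = (6 - 0)/(14 - 9) ≡ 6/5 mod 17. 5⁻¹ ≡ 7 (mod 17) since 5·7 = 35 ≡ 1, so λ ≡ 8.
  x = λ² - 9 - 14 = 64 - 23 ≡ 7; y = λ·(9 - 7) - 0 ≡ 16. → (7, 16)
5Q: (7, 16) + (14, 6). λ = (6 - 16)/(14 - 7) ≡ 7/7 mod 17. 7⁻¹ ≡ 5 (mod 17) since 7·5 = 35 ≡ 1, so λ ≡ 1.
  x = λ² - 7 - 14 = 1 - 21 ≡ 14; y = λ·(7 - 14) - 16 ≡ 11. → (14, 11)
6Q: (14, 11) + (14, 6): same x and y₁ ≡ -y₂, so the sum is 𝒪.
7Q: 𝒪 + (14, 6) = (14, 6) (identity).
8Q: tangent at (14, 6): λ = (3·14² + 2)/(2·6) ≡ 12/12. 12⁻¹ ≡ 10 (mod 17) since 12·10 = 120 ≡ 1, so λ ≡ 12·10 ≡ 1.
  x = λ² - 14 - 14 = 1 - 28 ≡ 7; y = λ·(14 - 7) - 6 ≡ 1. → (7, 1)
9Q: (7, 1) + (14, 6). λ = (6 - 1)/(14 - 7) ≡ 5/7 mod 17. 7⁻¹ ≡ 5 (mod 17), so λ ≡ 8.
  x = λ² - 7 - 14 = 64 - 21 ≡ 9; y = λ·(7 - 9) - 1 ≡ 0. → (9, 0)
10Q: (9, 0) + (14, 6). λ = (6 - 0)/(14 - 9) ≡ 6/5 mod 17. 5⁻¹ ≡ 7 (mod 17), so λ ≡ 8.
  x = λ² - 9 - 14 = 64 - 23 ≡ 7; y = λ·(9 - 7) - 0 ≡ 16. → (7, 16)
11Q: (7, 16) + (14, 6). λ = (6 - 16)/(14 - 7) ≡ 7/7 mod 17. 7⁻¹ ≡ 5 (mod 17) since 7·5 = 35 ≡ 1, so λ ≡ 1.
  x = λ² - 7 - 14 = 1 - 21 ≡ 14; y = λ·(7 - 14) - 16 ≡ 11. → (14, 11)
12Q: (14, 11) + (14, 6): same x and y₁ ≡ -y₂, so the sum is 𝒪.

O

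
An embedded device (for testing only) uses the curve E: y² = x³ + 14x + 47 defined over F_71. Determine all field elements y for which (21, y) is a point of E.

none

x³ + 14x + 47 = 9602 ≡ 17 (mod 71).
17 is a non-residue mod 71; no y exists.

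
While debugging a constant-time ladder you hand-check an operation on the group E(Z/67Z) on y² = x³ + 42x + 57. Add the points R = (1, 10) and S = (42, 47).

(1, 10) + (42, 47). λ = (47 - 10)/(42 - 1) ≡ 37/41 mod 67. 41⁻¹ ≡ 18 (mod 67) since 41·18 = 738 ≡ 1, so λ ≡ 63.
  x = λ² - 1 - 42 = 3969 - 43 ≡ 40; y = λ·(1 - 40) - 10 ≡ 12. → (40, 12)

(40, 12)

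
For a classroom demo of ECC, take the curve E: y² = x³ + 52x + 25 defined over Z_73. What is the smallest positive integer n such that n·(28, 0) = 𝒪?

2

2P: (28, 0) + (28, 0): same x and y₁ ≡ -y₂, so the sum is 𝒪.
2P = 𝒪, so the order is 2.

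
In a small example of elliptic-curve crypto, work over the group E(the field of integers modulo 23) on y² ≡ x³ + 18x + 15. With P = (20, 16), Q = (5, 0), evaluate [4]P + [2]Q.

(9, 20)

First 4P:
Repeated addition: build up to 4P.
2P: tangent at (20, 16): λ = (3·20² + 18)/(2·16) ≡ 22/9. 9⁻¹ ≡ 18 (mod 23) since 9·18 = 162 ≡ 1, so λ ≡ 22·18 ≡ 5.
  x = λ² - 20 - 20 = 25 - 40 ≡ 8; y = λ·(20 - 8) - 16 ≡ 21. → (8, 21)
3P: (8, 21) + (20, 16). λ = (16 - 21)/(20 - 8) ≡ 18/12 mod 23. 12⁻¹ ≡ 2 (mod 23), so λ ≡ 13.
  x = λ² - 8 - 20 = 169 - 28 ≡ 3; y = λ·(8 - 3) - 21 ≡ 21. → (3, 21)
4P: (3, 21) + (20, 16). λ = (16 - 21)/(20 - 3) ≡ 18/17 mod 23. 17⁻¹ ≡ 19 (mod 23) since 17·19 = 323 ≡ 1, so λ ≡ 20.
  x = λ² - 3 - 20 = 400 - 23 ≡ 9; y = λ·(3 - 9) - 21 ≡ 20. → (9, 20)
4P = (9, 20).
Next 2Q:
Repeated addition: build up to 2Q.
2Q: (5, 0) + (5, 0): same x and y₁ ≡ -y₂, so the sum is O.
2Q = O.
Finally 4P + 2Q:
(9, 20) + O = (9, 20) (identity).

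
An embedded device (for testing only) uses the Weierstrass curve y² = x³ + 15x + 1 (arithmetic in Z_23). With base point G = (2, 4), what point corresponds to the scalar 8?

(2, 19)

Double-and-add on 8 = (1000)₂. Start with G = (2, 4) for the leading 1-bit.
double: tangent at (2, 4): λ = (3·2² + 15)/(2·4) ≡ 4/8. 8⁻¹ ≡ 3 (mod 23) since 8·3 = 24 ≡ 1, so λ ≡ 4·3 ≡ 12.
  x = λ² - 2 - 2 = 144 - 4 ≡ 2; y = λ·(2 - 2) - 4 ≡ 19. → (2, 19)
double: tangent at (2, 19): λ = (3·2² + 15)/(2·19) ≡ 4/15. 15⁻¹ ≡ 20 (mod 23), so λ ≡ 4·20 ≡ 11.
  x = λ² - 2 - 2 = 121 - 4 ≡ 2; y = λ·(2 - 2) - 19 ≡ 4. → (2, 4)
double: tangent at (2, 4): λ = (3·2² + 15)/(2·4) ≡ 4/8. 8⁻¹ ≡ 3 (mod 23), so λ ≡ 4·3 ≡ 12.
  x = λ² - 2 - 2 = 144 - 4 ≡ 2; y = λ·(2 - 2) - 4 ≡ 19. → (2, 19)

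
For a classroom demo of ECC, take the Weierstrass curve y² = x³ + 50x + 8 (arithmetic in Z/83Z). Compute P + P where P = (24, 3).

(16, 16)

tangent at (24, 3): λ = (3·24² + 50)/(2·3) ≡ 35/6. 6⁻¹ ≡ 14 (mod 83) since 6·14 = 84 ≡ 1, so λ ≡ 35·14 ≡ 75.
  x = λ² - 24 - 24 = 5625 - 48 ≡ 16; y = λ·(24 - 16) - 3 ≡ 16. → (16, 16)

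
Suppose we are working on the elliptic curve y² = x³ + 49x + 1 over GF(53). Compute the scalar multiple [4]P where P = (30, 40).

Repeated addition: build up to 4P.
2P: tangent at (30, 40): λ = (3·30² + 49)/(2·40) ≡ 46/27. 27⁻¹ ≡ 2 (mod 53), so λ ≡ 46·2 ≡ 39.
  x = λ² - 30 - 30 = 1521 - 60 ≡ 30; y = λ·(30 - 30) - 40 ≡ 13. → (30, 13)
3P: (30, 13) + (30, 40): same x and y₁ ≡ -y₂, so the sum is the point at infinity.
4P: the point at infinity + (30, 40) = (30, 40) (identity).

(30, 40)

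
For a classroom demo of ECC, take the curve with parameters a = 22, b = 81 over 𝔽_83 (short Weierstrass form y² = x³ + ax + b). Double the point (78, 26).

tangent at (78, 26): λ = (3·78² + 22)/(2·26) ≡ 14/52. 52⁻¹ ≡ 8 (mod 83) since 52·8 = 416 ≡ 1, so λ ≡ 14·8 ≡ 29.
  x = λ² - 78 - 78 = 841 - 156 ≡ 21; y = λ·(78 - 21) - 26 ≡ 50. → (21, 50)

(21, 50)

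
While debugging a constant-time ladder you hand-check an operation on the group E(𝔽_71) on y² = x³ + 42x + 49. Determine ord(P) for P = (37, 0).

2P: (37, 0) + (37, 0): same x and y₁ ≡ -y₂, so the sum is O.
2P = O, so the order is 2.

2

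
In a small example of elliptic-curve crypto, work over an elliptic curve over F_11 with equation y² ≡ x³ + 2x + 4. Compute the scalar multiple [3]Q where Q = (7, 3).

(0, 2)

Repeated addition: build up to 3Q.
2Q: tangent at (7, 3): λ = (3·7² + 2)/(2·3) ≡ 6/6. 6⁻¹ ≡ 2 (mod 11), so λ ≡ 6·2 ≡ 1.
  x = λ² - 7 - 7 = 1 - 14 ≡ 9; y = λ·(7 - 9) - 3 ≡ 6. → (9, 6)
3Q: (9, 6) + (7, 3). λ = (3 - 6)/(7 - 9) ≡ 8/9 mod 11. 9⁻¹ ≡ 5 (mod 11) since 9·5 = 45 ≡ 1, so λ ≡ 7.
  x = λ² - 9 - 7 = 49 - 16 ≡ 0; y = λ·(9 - 0) - 6 ≡ 2. → (0, 2)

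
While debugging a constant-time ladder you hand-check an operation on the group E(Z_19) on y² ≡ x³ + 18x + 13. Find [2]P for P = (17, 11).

tangent at (17, 11): λ = (3·17² + 18)/(2·11) ≡ 11/3. 3⁻¹ ≡ 13 (mod 19) since 3·13 = 39 ≡ 1, so λ ≡ 11·13 ≡ 10.
  x = λ² - 17 - 17 = 100 - 34 ≡ 9; y = λ·(17 - 9) - 11 ≡ 12. → (9, 12)

(9, 12)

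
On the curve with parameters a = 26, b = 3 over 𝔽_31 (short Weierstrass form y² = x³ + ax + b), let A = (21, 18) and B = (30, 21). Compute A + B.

(18, 14)

(21, 18) + (30, 21). λ = (21 - 18)/(30 - 21) ≡ 3/9 mod 31. 9⁻¹ ≡ 7 (mod 31), so λ ≡ 21.
  x = λ² - 21 - 30 = 441 - 51 ≡ 18; y = λ·(21 - 18) - 18 ≡ 14. → (18, 14)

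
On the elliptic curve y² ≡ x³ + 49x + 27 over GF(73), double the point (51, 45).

(19, 15)

tangent at (51, 45): λ = (3·51² + 49)/(2·45) ≡ 41/17. 17⁻¹ ≡ 43 (mod 73) since 17·43 = 731 ≡ 1, so λ ≡ 41·43 ≡ 11.
  x = λ² - 51 - 51 = 121 - 102 ≡ 19; y = λ·(51 - 19) - 45 ≡ 15. → (19, 15)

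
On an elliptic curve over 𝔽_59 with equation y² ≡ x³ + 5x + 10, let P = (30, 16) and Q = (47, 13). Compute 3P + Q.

(29, 0)

First 3P:
Repeated addition: build up to 3P.
2P: tangent at (30, 16): λ = (3·30² + 5)/(2·16) ≡ 50/32. 32⁻¹ ≡ 24 (mod 59) since 32·24 = 768 ≡ 1, so λ ≡ 50·24 ≡ 20.
  x = λ² - 30 - 30 = 400 - 60 ≡ 45; y = λ·(30 - 45) - 16 ≡ 38. → (45, 38)
3P: (45, 38) + (30, 16). λ = (16 - 38)/(30 - 45) ≡ 37/44 mod 59. 44⁻¹ ≡ 55 (mod 59) since 44·55 = 2420 ≡ 1, so λ ≡ 29.
  x = λ² - 45 - 30 = 841 - 75 ≡ 58; y = λ·(45 - 58) - 38 ≡ 57. → (58, 57)
3P = (58, 57).
Finally 3P + Q:
(58, 57) + (47, 13). λ = (13 - 57)/(47 - 58) ≡ 15/48 mod 59. 48⁻¹ ≡ 16 (mod 59) since 48·16 = 768 ≡ 1, so λ ≡ 4.
  x = λ² - 58 - 47 = 16 - 105 ≡ 29; y = λ·(58 - 29) - 57 ≡ 0. → (29, 0)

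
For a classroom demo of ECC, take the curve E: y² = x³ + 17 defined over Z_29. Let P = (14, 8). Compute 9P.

(6, 28)

Double-and-add on 9 = (1001)₂. Start with P = (14, 8) for the leading 1-bit.
double: tangent at (14, 8): λ = (3·14² + 0)/(2·8) ≡ 8/16. 16⁻¹ ≡ 20 (mod 29), so λ ≡ 8·20 ≡ 15.
  x = λ² - 14 - 14 = 225 - 28 ≡ 23; y = λ·(14 - 23) - 8 ≡ 2. → (23, 2)
double: tangent at (23, 2): λ = (3·23² + 0)/(2·2) ≡ 21/4. 4⁻¹ ≡ 22 (mod 29), so λ ≡ 21·22 ≡ 27.
  x = λ² - 23 - 23 = 729 - 46 ≡ 16; y = λ·(23 - 16) - 2 ≡ 13. → (16, 13)
double: tangent at (16, 13): λ = (3·16² + 0)/(2·13) ≡ 14/26. 26⁻¹ ≡ 19 (mod 29) since 26·19 = 494 ≡ 1, so λ ≡ 14·19 ≡ 5.
  x = λ² - 16 - 16 = 25 - 32 ≡ 22; y = λ·(16 - 22) - 13 ≡ 15. → (22, 15)
add P: (22, 15) + (14, 8). λ = (8 - 15)/(14 - 22) ≡ 22/21 mod 29. 21⁻¹ ≡ 18 (mod 29), so λ ≡ 19.
  x = λ² - 22 - 14 = 361 - 36 ≡ 6; y = λ·(22 - 6) - 15 ≡ 28. → (6, 28)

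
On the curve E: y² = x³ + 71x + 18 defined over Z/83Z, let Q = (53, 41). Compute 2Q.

(5, 0)

tangent at (53, 41): λ = (3·53² + 71)/(2·41) ≡ 32/82. 82⁻¹ ≡ 82 (mod 83) since 82·82 = 6724 ≡ 1, so λ ≡ 32·82 ≡ 51.
  x = λ² - 53 - 53 = 2601 - 106 ≡ 5; y = λ·(53 - 5) - 41 ≡ 0. → (5, 0)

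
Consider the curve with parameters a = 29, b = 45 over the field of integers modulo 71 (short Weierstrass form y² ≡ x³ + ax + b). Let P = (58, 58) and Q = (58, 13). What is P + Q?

O

The two points share x = 58 and their y-coordinates satisfy 58 + 13 ≡ 0 (mod 71), so they are inverses. Their sum is ∞.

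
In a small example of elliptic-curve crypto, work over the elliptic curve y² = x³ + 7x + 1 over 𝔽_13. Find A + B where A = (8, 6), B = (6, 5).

(9, 0)

(8, 6) + (6, 5). λ = (5 - 6)/(6 - 8) ≡ 12/11 mod 13. 11⁻¹ ≡ 6 (mod 13), so λ ≡ 7.
  x = λ² - 8 - 6 = 49 - 14 ≡ 9; y = λ·(8 - 9) - 6 ≡ 0. → (9, 0)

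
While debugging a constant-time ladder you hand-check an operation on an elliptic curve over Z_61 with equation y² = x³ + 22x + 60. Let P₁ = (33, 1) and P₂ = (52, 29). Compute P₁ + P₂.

(33, 1) + (52, 29). λ = (29 - 1)/(52 - 33) ≡ 28/19 mod 61. 19⁻¹ ≡ 45 (mod 61), so λ ≡ 40.
  x = λ² - 33 - 52 = 1600 - 85 ≡ 51; y = λ·(33 - 51) - 1 ≡ 11. → (51, 11)

(51, 11)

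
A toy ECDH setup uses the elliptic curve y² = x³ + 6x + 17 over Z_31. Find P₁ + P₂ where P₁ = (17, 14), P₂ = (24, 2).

(17, 14) + (24, 2). λ = (2 - 14)/(24 - 17) ≡ 19/7 mod 31. 7⁻¹ ≡ 9 (mod 31), so λ ≡ 16.
  x = λ² - 17 - 24 = 256 - 41 ≡ 29; y = λ·(17 - 29) - 14 ≡ 11. → (29, 11)

(29, 11)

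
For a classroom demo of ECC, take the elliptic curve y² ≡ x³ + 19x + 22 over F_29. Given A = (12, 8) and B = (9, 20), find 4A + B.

(26, 24)

First 4A:
Repeated addition: build up to 4A.
2A: tangent at (12, 8): λ = (3·12² + 19)/(2·8) ≡ 16/16. 16⁻¹ ≡ 20 (mod 29) since 16·20 = 320 ≡ 1, so λ ≡ 16·20 ≡ 1.
  x = λ² - 12 - 12 = 1 - 24 ≡ 6; y = λ·(12 - 6) - 8 ≡ 27. → (6, 27)
3A: (6, 27) + (12, 8). λ = (8 - 27)/(12 - 6) ≡ 10/6 mod 29. 6⁻¹ ≡ 5 (mod 29), so λ ≡ 21.
  x = λ² - 6 - 12 = 441 - 18 ≡ 17; y = λ·(6 - 17) - 27 ≡ 3. → (17, 3)
4A: (17, 3) + (12, 8). λ = (8 - 3)/(12 - 17) ≡ 5/24 mod 29. 24⁻¹ ≡ 23 (mod 29), so λ ≡ 28.
  x = λ² - 17 - 12 = 784 - 29 ≡ 1; y = λ·(17 - 1) - 3 ≡ 10. → (1, 10)
4A = (1, 10).
Finally 4A + B:
(1, 10) + (9, 20). λ = (20 - 10)/(9 - 1) ≡ 10/8 mod 29. 8⁻¹ ≡ 11 (mod 29), so λ ≡ 23.
  x = λ² - 1 - 9 = 529 - 10 ≡ 26; y = λ·(1 - 26) - 10 ≡ 24. → (26, 24)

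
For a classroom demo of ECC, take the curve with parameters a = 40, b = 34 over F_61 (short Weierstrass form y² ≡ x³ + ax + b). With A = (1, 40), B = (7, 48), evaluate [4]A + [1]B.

First 4A:
Double-and-add on 4 = (100)₂. Start with A = (1, 40) for the leading 1-bit.
double: tangent at (1, 40): λ = (3·1² + 40)/(2·40) ≡ 43/19. 19⁻¹ ≡ 45 (mod 61), so λ ≡ 43·45 ≡ 44.
  x = λ² - 1 - 1 = 1936 - 2 ≡ 43; y = λ·(1 - 43) - 40 ≡ 3. → (43, 3)
double: tangent at (43, 3): λ = (3·43² + 40)/(2·3) ≡ 36/6. 6⁻¹ ≡ 51 (mod 61), so λ ≡ 36·51 ≡ 6.
  x = λ² - 43 - 43 = 36 - 86 ≡ 11; y = λ·(43 - 11) - 3 ≡ 6. → (11, 6)
4A = (11, 6).
Finally 4A + B:
(11, 6) + (7, 48). λ = (48 - 6)/(7 - 11) ≡ 42/57 mod 61. 57⁻¹ ≡ 15 (mod 61) since 57·15 = 855 ≡ 1, so λ ≡ 20.
  x = λ² - 11 - 7 = 400 - 18 ≡ 16; y = λ·(11 - 16) - 6 ≡ 16. → (16, 16)

(16, 16)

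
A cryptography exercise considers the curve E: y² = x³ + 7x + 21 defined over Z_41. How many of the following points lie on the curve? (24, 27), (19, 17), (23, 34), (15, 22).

3

(24, 27): 27² ≡ 32, rhs ≡ 32 → on.
(19, 17): 17² ≡ 2, rhs ≡ 2 → on.
(23, 34): 34² ≡ 8, rhs ≡ 8 → on.
(15, 22): 22² ≡ 33, rhs ≡ 16 → off.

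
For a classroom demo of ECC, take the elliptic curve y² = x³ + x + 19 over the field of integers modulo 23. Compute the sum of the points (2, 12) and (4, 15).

(2, 12) + (4, 15). λ = (15 - 12)/(4 - 2) ≡ 3/2 mod 23. 2⁻¹ ≡ 12 (mod 23) since 2·12 = 24 ≡ 1, so λ ≡ 13.
  x = λ² - 2 - 4 = 169 - 6 ≡ 2; y = λ·(2 - 2) - 12 ≡ 11. → (2, 11)

(2, 11)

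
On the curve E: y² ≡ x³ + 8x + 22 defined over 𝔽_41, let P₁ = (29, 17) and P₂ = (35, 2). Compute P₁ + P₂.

(14, 7)

(29, 17) + (35, 2). λ = (2 - 17)/(35 - 29) ≡ 26/6 mod 41. 6⁻¹ ≡ 7 (mod 41), so λ ≡ 18.
  x = λ² - 29 - 35 = 324 - 64 ≡ 14; y = λ·(29 - 14) - 17 ≡ 7. → (14, 7)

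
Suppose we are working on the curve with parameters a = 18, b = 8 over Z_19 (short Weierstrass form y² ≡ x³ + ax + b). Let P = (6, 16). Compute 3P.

Repeated addition: build up to 3P.
2P: tangent at (6, 16): λ = (3·6² + 18)/(2·16) ≡ 12/13. 13⁻¹ ≡ 3 (mod 19) since 13·3 = 39 ≡ 1, so λ ≡ 12·3 ≡ 17.
  x = λ² - 6 - 6 = 289 - 12 ≡ 11; y = λ·(6 - 11) - 16 ≡ 13. → (11, 13)
3P: (11, 13) + (6, 16). λ = (16 - 13)/(6 - 11) ≡ 3/14 mod 19. 14⁻¹ ≡ 15 (mod 19), so λ ≡ 7.
  x = λ² - 11 - 6 = 49 - 17 ≡ 13; y = λ·(11 - 13) - 13 ≡ 11. → (13, 11)

(13, 11)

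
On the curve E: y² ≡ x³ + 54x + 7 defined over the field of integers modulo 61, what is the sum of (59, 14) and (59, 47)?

The two points share x = 59 and their y-coordinates satisfy 14 + 47 ≡ 0 (mod 61), so they are inverses. Their sum is ∞.

O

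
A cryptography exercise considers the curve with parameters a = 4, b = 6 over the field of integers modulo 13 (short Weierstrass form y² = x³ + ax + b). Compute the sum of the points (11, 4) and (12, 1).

(11, 4) + (12, 1). λ = (1 - 4)/(12 - 11) ≡ 10/1 mod 13. 1⁻¹ ≡ 1 (mod 13), so λ ≡ 10.
  x = λ² - 11 - 12 = 100 - 23 ≡ 12; y = λ·(11 - 12) - 4 ≡ 12. → (12, 12)

(12, 12)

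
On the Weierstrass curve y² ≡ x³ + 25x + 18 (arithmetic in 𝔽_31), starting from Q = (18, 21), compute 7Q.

Repeated addition: build up to 7Q.
2Q: tangent at (18, 21): λ = (3·18² + 25)/(2·21) ≡ 5/11. 11⁻¹ ≡ 17 (mod 31), so λ ≡ 5·17 ≡ 23.
  x = λ² - 18 - 18 = 529 - 36 ≡ 28; y = λ·(18 - 28) - 21 ≡ 28. → (28, 28)
3Q: (28, 28) + (18, 21). λ = (21 - 28)/(18 - 28) ≡ 24/21 mod 31. 21⁻¹ ≡ 3 (mod 31), so λ ≡ 10.
  x = λ² - 28 - 18 = 100 - 46 ≡ 23; y = λ·(28 - 23) - 28 ≡ 22. → (23, 22)
4Q: (23, 22) + (18, 21). λ = (21 - 22)/(18 - 23) ≡ 30/26 mod 31. 26⁻¹ ≡ 6 (mod 31), so λ ≡ 25.
  x = λ² - 23 - 18 = 625 - 41 ≡ 26; y = λ·(23 - 26) - 22 ≡ 27. → (26, 27)
5Q: (26, 27) + (18, 21). λ = (21 - 27)/(18 - 26) ≡ 25/23 mod 31. 23⁻¹ ≡ 27 (mod 31) since 23·27 = 621 ≡ 1, so λ ≡ 24.
  x = λ² - 26 - 18 = 576 - 44 ≡ 5; y = λ·(26 - 5) - 27 ≡ 12. → (5, 12)
6Q: (5, 12) + (18, 21). λ = (21 - 12)/(18 - 5) ≡ 9/13 mod 31. 13⁻¹ ≡ 12 (mod 31), so λ ≡ 15.
  x = λ² - 5 - 18 = 225 - 23 ≡ 16; y = λ·(5 - 16) - 12 ≡ 9. → (16, 9)
7Q: (16, 9) + (18, 21). λ = (21 - 9)/(18 - 16) ≡ 12/2 mod 31. 2⁻¹ ≡ 16 (mod 31), so λ ≡ 6.
  x = λ² - 16 - 18 = 36 - 34 ≡ 2; y = λ·(16 - 2) - 9 ≡ 13. → (2, 13)

(2, 13)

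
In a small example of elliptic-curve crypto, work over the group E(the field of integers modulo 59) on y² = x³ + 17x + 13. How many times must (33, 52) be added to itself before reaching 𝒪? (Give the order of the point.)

11

2P: tangent at (33, 52): λ = (3·33² + 17)/(2·52) ≡ 39/45. 45⁻¹ ≡ 21 (mod 59), so λ ≡ 39·21 ≡ 52.
  x = λ² - 33 - 33 = 2704 - 66 ≡ 42; y = λ·(33 - 42) - 52 ≡ 11. → (42, 11)
3P: (42, 11) + (33, 52). λ = (52 - 11)/(33 - 42) ≡ 41/50 mod 59. 50⁻¹ ≡ 13 (mod 59), so λ ≡ 2.
  x = λ² - 42 - 33 = 4 - 75 ≡ 47; y = λ·(42 - 47) - 11 ≡ 38. → (47, 38)
4P: (47, 38) + (33, 52). λ = (52 - 38)/(33 - 47) ≡ 14/45 mod 59. 45⁻¹ ≡ 21 (mod 59), so λ ≡ 58.
  x = λ² - 47 - 33 = 3364 - 80 ≡ 39; y = λ·(47 - 39) - 38 ≡ 13. → (39, 13)
5P: (39, 13) + (33, 52). λ = (52 - 13)/(33 - 39) ≡ 39/53 mod 59. 53⁻¹ ≡ 49 (mod 59), so λ ≡ 23.
  x = λ² - 39 - 33 = 529 - 72 ≡ 44; y = λ·(39 - 44) - 13 ≡ 49. → (44, 49)
6P: (44, 49) + (33, 52). λ = (52 - 49)/(33 - 44) ≡ 3/48 mod 59. 48⁻¹ ≡ 16 (mod 59), so λ ≡ 48.
  x = λ² - 44 - 33 = 2304 - 77 ≡ 44; y = λ·(44 - 44) - 49 ≡ 10. → (44, 10)
7P: (44, 10) + (33, 52). λ = (52 - 10)/(33 - 44) ≡ 42/48 mod 59. 48⁻¹ ≡ 16 (mod 59), so λ ≡ 23.
  x = λ² - 44 - 33 = 529 - 77 ≡ 39; y = λ·(44 - 39) - 10 ≡ 46. → (39, 46)
8P: (39, 46) + (33, 52). λ = (52 - 46)/(33 - 39) ≡ 6/53 mod 59. 53⁻¹ ≡ 49 (mod 59) since 53·49 = 2597 ≡ 1, so λ ≡ 58.
  x = λ² - 39 - 33 = 3364 - 72 ≡ 47; y = λ·(39 - 47) - 46 ≡ 21. → (47, 21)
9P: (47, 21) + (33, 52). λ = (52 - 21)/(33 - 47) ≡ 31/45 mod 59. 45⁻¹ ≡ 21 (mod 59), so λ ≡ 2.
  x = λ² - 47 - 33 = 4 - 80 ≡ 42; y = λ·(47 - 42) - 21 ≡ 48. → (42, 48)
10P: (42, 48) + (33, 52). λ = (52 - 48)/(33 - 42) ≡ 4/50 mod 59. 50⁻¹ ≡ 13 (mod 59) since 50·13 = 650 ≡ 1, so λ ≡ 52.
  x = λ² - 42 - 33 = 2704 - 75 ≡ 33; y = λ·(42 - 33) - 48 ≡ 7. → (33, 7)
11P: (33, 7) + (33, 52): same x and y₁ ≡ -y₂, so the sum is 𝒪.
11P = 𝒪, so the order is 11.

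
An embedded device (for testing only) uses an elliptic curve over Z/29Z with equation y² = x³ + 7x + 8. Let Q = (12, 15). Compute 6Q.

(6, 11)

Repeated addition: build up to 6Q.
2Q: tangent at (12, 15): λ = (3·12² + 7)/(2·15) ≡ 4/1. 1⁻¹ ≡ 1 (mod 29) since 1·1 = 1 ≡ 1, so λ ≡ 4·1 ≡ 4.
  x = λ² - 12 - 12 = 16 - 24 ≡ 21; y = λ·(12 - 21) - 15 ≡ 7. → (21, 7)
3Q: (21, 7) + (12, 15). λ = (15 - 7)/(12 - 21) ≡ 8/20 mod 29. 20⁻¹ ≡ 16 (mod 29), so λ ≡ 12.
  x = λ² - 21 - 12 = 144 - 33 ≡ 24; y = λ·(21 - 24) - 7 ≡ 15. → (24, 15)
4Q: (24, 15) + (12, 15). λ = (15 - 15)/(12 - 24) ≡ 0/17 mod 29. 17⁻¹ ≡ 12 (mod 29), so λ ≡ 0.
  x = λ² - 24 - 12 = 0 - 36 ≡ 22; y = λ·(24 - 22) - 15 ≡ 14. → (22, 14)
5Q: (22, 14) + (12, 15). λ = (15 - 14)/(12 - 22) ≡ 1/19 mod 29. 19⁻¹ ≡ 26 (mod 29), so λ ≡ 26.
  x = λ² - 22 - 12 = 676 - 34 ≡ 4; y = λ·(22 - 4) - 14 ≡ 19. → (4, 19)
6Q: (4, 19) + (12, 15). λ = (15 - 19)/(12 - 4) ≡ 25/8 mod 29. 8⁻¹ ≡ 11 (mod 29) since 8·11 = 88 ≡ 1, so λ ≡ 14.
  x = λ² - 4 - 12 = 196 - 16 ≡ 6; y = λ·(4 - 6) - 19 ≡ 11. → (6, 11)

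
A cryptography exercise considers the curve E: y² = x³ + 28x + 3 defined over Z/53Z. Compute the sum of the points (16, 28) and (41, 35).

(6, 49)

(16, 28) + (41, 35). λ = (35 - 28)/(41 - 16) ≡ 7/25 mod 53. 25⁻¹ ≡ 17 (mod 53), so λ ≡ 13.
  x = λ² - 16 - 41 = 169 - 57 ≡ 6; y = λ·(16 - 6) - 28 ≡ 49. → (6, 49)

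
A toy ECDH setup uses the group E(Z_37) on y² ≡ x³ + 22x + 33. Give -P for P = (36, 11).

-(36, 11) = (36, -11 mod 37) = (36, 26).

(36, 26)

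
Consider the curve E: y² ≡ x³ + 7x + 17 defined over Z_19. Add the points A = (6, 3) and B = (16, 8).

(2, 18)

(6, 3) + (16, 8). λ = (8 - 3)/(16 - 6) ≡ 5/10 mod 19. 10⁻¹ ≡ 2 (mod 19), so λ ≡ 10.
  x = λ² - 6 - 16 = 100 - 22 ≡ 2; y = λ·(6 - 2) - 3 ≡ 18. → (2, 18)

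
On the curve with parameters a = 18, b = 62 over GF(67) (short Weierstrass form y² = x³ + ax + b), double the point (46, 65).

(63, 23)

tangent at (46, 65): λ = (3·46² + 18)/(2·65) ≡ 1/63. 63⁻¹ ≡ 50 (mod 67), so λ ≡ 1·50 ≡ 50.
  x = λ² - 46 - 46 = 2500 - 92 ≡ 63; y = λ·(46 - 63) - 65 ≡ 23. → (63, 23)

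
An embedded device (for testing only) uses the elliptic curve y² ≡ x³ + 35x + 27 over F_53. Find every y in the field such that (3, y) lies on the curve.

0

x³ + 35x + 27 = 159 ≡ 0 (mod 53).
Only y = 0 satisfies y² ≡ 0.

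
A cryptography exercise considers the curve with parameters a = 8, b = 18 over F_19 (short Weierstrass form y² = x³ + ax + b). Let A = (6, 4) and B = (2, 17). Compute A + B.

(18, 16)

(6, 4) + (2, 17). λ = (17 - 4)/(2 - 6) ≡ 13/15 mod 19. 15⁻¹ ≡ 14 (mod 19) since 15·14 = 210 ≡ 1, so λ ≡ 11.
  x = λ² - 6 - 2 = 121 - 8 ≡ 18; y = λ·(6 - 18) - 4 ≡ 16. → (18, 16)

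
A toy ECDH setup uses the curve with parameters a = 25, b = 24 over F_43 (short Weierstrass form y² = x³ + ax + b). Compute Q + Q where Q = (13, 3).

tangent at (13, 3): λ = (3·13² + 25)/(2·3) ≡ 16/6. 6⁻¹ ≡ 36 (mod 43) since 6·36 = 216 ≡ 1, so λ ≡ 16·36 ≡ 17.
  x = λ² - 13 - 13 = 289 - 26 ≡ 5; y = λ·(13 - 5) - 3 ≡ 4. → (5, 4)

(5, 4)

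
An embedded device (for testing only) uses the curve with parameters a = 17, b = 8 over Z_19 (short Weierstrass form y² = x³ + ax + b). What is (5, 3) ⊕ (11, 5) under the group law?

(5, 3) + (11, 5). λ = (5 - 3)/(11 - 5) ≡ 2/6 mod 19. 6⁻¹ ≡ 16 (mod 19), so λ ≡ 13.
  x = λ² - 5 - 11 = 169 - 16 ≡ 1; y = λ·(5 - 1) - 3 ≡ 11. → (1, 11)

(1, 11)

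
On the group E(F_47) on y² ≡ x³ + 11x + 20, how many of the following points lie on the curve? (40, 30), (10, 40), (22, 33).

(40, 30): 30² ≡ 7, rhs ≡ 23 → off.
(10, 40): 40² ≡ 2, rhs ≡ 2 → on.
(22, 33): 33² ≡ 8, rhs ≡ 6 → off.

1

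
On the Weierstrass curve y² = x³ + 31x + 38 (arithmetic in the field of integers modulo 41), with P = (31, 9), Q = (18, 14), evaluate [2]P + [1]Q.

(18, 27)

First 2P:
Repeated addition: build up to 2P.
2P: tangent at (31, 9): λ = (3·31² + 31)/(2·9) ≡ 3/18. 18⁻¹ ≡ 16 (mod 41), so λ ≡ 3·16 ≡ 7.
  x = λ² - 31 - 31 = 49 - 62 ≡ 28; y = λ·(31 - 28) - 9 ≡ 12. → (28, 12)
2P = (28, 12).
Finally 2P + Q:
(28, 12) + (18, 14). λ = (14 - 12)/(18 - 28) ≡ 2/31 mod 41. 31⁻¹ ≡ 4 (mod 41), so λ ≡ 8.
  x = λ² - 28 - 18 = 64 - 46 ≡ 18; y = λ·(28 - 18) - 12 ≡ 27. → (18, 27)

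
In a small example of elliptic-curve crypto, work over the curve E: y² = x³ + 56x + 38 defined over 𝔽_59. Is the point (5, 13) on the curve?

y² = 13² ≡ 51; x³ + 56x + 38 = 443 ≡ 30 (mod 59). 51 ≠ 30.

no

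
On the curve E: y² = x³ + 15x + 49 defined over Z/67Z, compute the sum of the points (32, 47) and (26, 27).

(32, 47) + (26, 27). λ = (27 - 47)/(26 - 32) ≡ 47/61 mod 67. 61⁻¹ ≡ 11 (mod 67) since 61·11 = 671 ≡ 1, so λ ≡ 48.
  x = λ² - 32 - 26 = 2304 - 58 ≡ 35; y = λ·(32 - 35) - 47 ≡ 10. → (35, 10)

(35, 10)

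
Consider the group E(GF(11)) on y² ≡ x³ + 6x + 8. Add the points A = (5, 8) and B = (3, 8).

(3, 3)

(5, 8) + (3, 8). λ = (8 - 8)/(3 - 5) ≡ 0/9 mod 11. 9⁻¹ ≡ 5 (mod 11), so λ ≡ 0.
  x = λ² - 5 - 3 = 0 - 8 ≡ 3; y = λ·(5 - 3) - 8 ≡ 3. → (3, 3)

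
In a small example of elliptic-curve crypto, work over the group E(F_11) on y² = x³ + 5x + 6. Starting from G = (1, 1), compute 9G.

(10, 0)

Double-and-add on 9 = (1001)₂. Start with G = (1, 1) for the leading 1-bit.
double: tangent at (1, 1): λ = (3·1² + 5)/(2·1) ≡ 8/2. 2⁻¹ ≡ 6 (mod 11), so λ ≡ 8·6 ≡ 4.
  x = λ² - 1 - 1 = 16 - 2 ≡ 3; y = λ·(1 - 3) - 1 ≡ 2. → (3, 2)
double: tangent at (3, 2): λ = (3·3² + 5)/(2·2) ≡ 10/4. 4⁻¹ ≡ 3 (mod 11) since 4·3 = 12 ≡ 1, so λ ≡ 10·3 ≡ 8.
  x = λ² - 3 - 3 = 64 - 6 ≡ 3; y = λ·(3 - 3) - 2 ≡ 9. → (3, 9)
double: tangent at (3, 9): λ = (3·3² + 5)/(2·9) ≡ 10/7. 7⁻¹ ≡ 8 (mod 11), so λ ≡ 10·8 ≡ 3.
  x = λ² - 3 - 3 = 9 - 6 ≡ 3; y = λ·(3 - 3) - 9 ≡ 2. → (3, 2)
add G: (3, 2) + (1, 1). λ = (1 - 2)/(1 - 3) ≡ 10/9 mod 11. 9⁻¹ ≡ 5 (mod 11) since 9·5 = 45 ≡ 1, so λ ≡ 6.
  x = λ² - 3 - 1 = 36 - 4 ≡ 10; y = λ·(3 - 10) - 2 ≡ 0. → (10, 0)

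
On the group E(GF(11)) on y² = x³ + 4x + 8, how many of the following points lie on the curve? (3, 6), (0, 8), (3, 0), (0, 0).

1

(3, 6): 6² ≡ 3, rhs ≡ 3 → on.
(0, 8): 8² ≡ 9, rhs ≡ 8 → off.
(3, 0): 0² ≡ 0, rhs ≡ 3 → off.
(0, 0): 0² ≡ 0, rhs ≡ 8 → off.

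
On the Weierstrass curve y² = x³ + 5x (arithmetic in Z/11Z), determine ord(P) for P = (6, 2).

2P: tangent at (6, 2): λ = (3·6² + 5)/(2·2) ≡ 3/4. 4⁻¹ ≡ 3 (mod 11), so λ ≡ 3·3 ≡ 9.
  x = λ² - 6 - 6 = 81 - 12 ≡ 3; y = λ·(6 - 3) - 2 ≡ 3. → (3, 3)
3P: (3, 3) + (6, 2). λ = (2 - 3)/(6 - 3) ≡ 10/3 mod 11. 3⁻¹ ≡ 4 (mod 11), so λ ≡ 7.
  x = λ² - 3 - 6 = 49 - 9 ≡ 7; y = λ·(3 - 7) - 3 ≡ 2. → (7, 2)
4P: (7, 2) + (6, 2). λ = (2 - 2)/(6 - 7) ≡ 0/10 mod 11. 10⁻¹ ≡ 10 (mod 11) since 10·10 = 100 ≡ 1, so λ ≡ 0.
  x = λ² - 7 - 6 = 0 - 13 ≡ 9; y = λ·(7 - 9) - 2 ≡ 9. → (9, 9)
5P: (9, 9) + (6, 2). λ = (2 - 9)/(6 - 9) ≡ 4/8 mod 11. 8⁻¹ ≡ 7 (mod 11) since 8·7 = 56 ≡ 1, so λ ≡ 6.
  x = λ² - 9 - 6 = 36 - 15 ≡ 10; y = λ·(9 - 10) - 9 ≡ 7. → (10, 7)
6P: (10, 7) + (6, 2). λ = (2 - 7)/(6 - 10) ≡ 6/7 mod 11. 7⁻¹ ≡ 8 (mod 11), so λ ≡ 4.
  x = λ² - 10 - 6 = 16 - 16 ≡ 0; y = λ·(10 - 0) - 7 ≡ 0. → (0, 0)
7P: (0, 0) + (6, 2). λ = (2 - 0)/(6 - 0) ≡ 2/6 mod 11. 6⁻¹ ≡ 2 (mod 11), so λ ≡ 4.
  x = λ² - 0 - 6 = 16 - 6 ≡ 10; y = λ·(0 - 10) - 0 ≡ 4. → (10, 4)
8P: (10, 4) + (6, 2). λ = (2 - 4)/(6 - 10) ≡ 9/7 mod 11. 7⁻¹ ≡ 8 (mod 11), so λ ≡ 6.
  x = λ² - 10 - 6 = 36 - 16 ≡ 9; y = λ·(10 - 9) - 4 ≡ 2. → (9, 2)
9P: (9, 2) + (6, 2). λ = (2 - 2)/(6 - 9) ≡ 0/8 mod 11. 8⁻¹ ≡ 7 (mod 11), so λ ≡ 0.
  x = λ² - 9 - 6 = 0 - 15 ≡ 7; y = λ·(9 - 7) - 2 ≡ 9. → (7, 9)
10P: (7, 9) + (6, 2). λ = (2 - 9)/(6 - 7) ≡ 4/10 mod 11. 10⁻¹ ≡ 10 (mod 11), so λ ≡ 7.
  x = λ² - 7 - 6 = 49 - 13 ≡ 3; y = λ·(7 - 3) - 9 ≡ 8. → (3, 8)
11P: (3, 8) + (6, 2). λ = (2 - 8)/(6 - 3) ≡ 5/3 mod 11. 3⁻¹ ≡ 4 (mod 11), so λ ≡ 9.
  x = λ² - 3 - 6 = 81 - 9 ≡ 6; y = λ·(3 - 6) - 8 ≡ 9. → (6, 9)
12P: (6, 9) + (6, 2): same x and y₁ ≡ -y₂, so the sum is ∞.
12P = ∞, so the order is 12.

12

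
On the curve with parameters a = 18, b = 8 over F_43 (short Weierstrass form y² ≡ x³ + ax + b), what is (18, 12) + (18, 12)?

tangent at (18, 12): λ = (3·18² + 18)/(2·12) ≡ 1/24. 24⁻¹ ≡ 9 (mod 43), so λ ≡ 1·9 ≡ 9.
  x = λ² - 18 - 18 = 81 - 36 ≡ 2; y = λ·(18 - 2) - 12 ≡ 3. → (2, 3)

(2, 3)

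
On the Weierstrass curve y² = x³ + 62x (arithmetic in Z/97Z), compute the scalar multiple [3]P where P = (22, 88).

(95, 16)

Repeated addition: build up to 3P.
2P: tangent at (22, 88): λ = (3·22² + 62)/(2·88) ≡ 59/79. 79⁻¹ ≡ 70 (mod 97), so λ ≡ 59·70 ≡ 56.
  x = λ² - 22 - 22 = 3136 - 44 ≡ 85; y = λ·(22 - 85) - 88 ≡ 70. → (85, 70)
3P: (85, 70) + (22, 88). λ = (88 - 70)/(22 - 85) ≡ 18/34 mod 97. 34⁻¹ ≡ 20 (mod 97), so λ ≡ 69.
  x = λ² - 85 - 22 = 4761 - 107 ≡ 95; y = λ·(85 - 95) - 70 ≡ 16. → (95, 16)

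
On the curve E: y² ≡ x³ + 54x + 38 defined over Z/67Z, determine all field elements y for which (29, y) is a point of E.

x³ + 54x + 38 = 25993 ≡ 64 (mod 67).
Square roots of 64 mod 67: 8 and 59 (since 8² = 64 ≡ 64).

8, 59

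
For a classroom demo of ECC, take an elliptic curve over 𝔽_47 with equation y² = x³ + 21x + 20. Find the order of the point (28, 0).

2P: (28, 0) + (28, 0): same x and y₁ ≡ -y₂, so the sum is ∞.
2P = ∞, so the order is 2.

2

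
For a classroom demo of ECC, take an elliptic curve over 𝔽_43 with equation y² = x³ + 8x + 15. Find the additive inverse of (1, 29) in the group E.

(1, 14)

-(1, 29) = (1, -29 mod 43) = (1, 14).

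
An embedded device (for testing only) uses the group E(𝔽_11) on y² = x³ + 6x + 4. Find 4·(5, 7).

Write Q = (5, 7).
Repeated addition: build up to 4Q.
2Q: tangent at (5, 7): λ = (3·5² + 6)/(2·7) ≡ 4/3. 3⁻¹ ≡ 4 (mod 11), so λ ≡ 4·4 ≡ 5.
  x = λ² - 5 - 5 = 25 - 10 ≡ 4; y = λ·(5 - 4) - 7 ≡ 9. → (4, 9)
3Q: (4, 9) + (5, 7). λ = (7 - 9)/(5 - 4) ≡ 9/1 mod 11. 1⁻¹ ≡ 1 (mod 11) since 1·1 = 1 ≡ 1, so λ ≡ 9.
  x = λ² - 4 - 5 = 81 - 9 ≡ 6; y = λ·(4 - 6) - 9 ≡ 6. → (6, 6)
4Q: (6, 6) + (5, 7). λ = (7 - 6)/(5 - 6) ≡ 1/10 mod 11. 10⁻¹ ≡ 10 (mod 11) since 10·10 = 100 ≡ 1, so λ ≡ 10.
  x = λ² - 6 - 5 = 100 - 11 ≡ 1; y = λ·(6 - 1) - 6 ≡ 0. → (1, 0)

(1, 0)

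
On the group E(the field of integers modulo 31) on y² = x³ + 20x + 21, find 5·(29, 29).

Write Q = (29, 29).
Repeated addition: build up to 5Q.
2Q: tangent at (29, 29): λ = (3·29² + 20)/(2·29) ≡ 1/27. 27⁻¹ ≡ 23 (mod 31) since 27·23 = 621 ≡ 1, so λ ≡ 1·23 ≡ 23.
  x = λ² - 29 - 29 = 529 - 58 ≡ 6; y = λ·(29 - 6) - 29 ≡ 4. → (6, 4)
3Q: (6, 4) + (29, 29). λ = (29 - 4)/(29 - 6) ≡ 25/23 mod 31. 23⁻¹ ≡ 27 (mod 31) since 23·27 = 621 ≡ 1, so λ ≡ 24.
  x = λ² - 6 - 29 = 576 - 35 ≡ 14; y = λ·(6 - 14) - 4 ≡ 21. → (14, 21)
4Q: (14, 21) + (29, 29). λ = (29 - 21)/(29 - 14) ≡ 8/15 mod 31. 15⁻¹ ≡ 29 (mod 31) since 15·29 = 435 ≡ 1, so λ ≡ 15.
  x = λ² - 14 - 29 = 225 - 43 ≡ 27; y = λ·(14 - 27) - 21 ≡ 1. → (27, 1)
5Q: (27, 1) + (29, 29). λ = (29 - 1)/(29 - 27) ≡ 28/2 mod 31. 2⁻¹ ≡ 16 (mod 31), so λ ≡ 14.
  x = λ² - 27 - 29 = 196 - 56 ≡ 16; y = λ·(27 - 16) - 1 ≡ 29. → (16, 29)

(16, 29)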